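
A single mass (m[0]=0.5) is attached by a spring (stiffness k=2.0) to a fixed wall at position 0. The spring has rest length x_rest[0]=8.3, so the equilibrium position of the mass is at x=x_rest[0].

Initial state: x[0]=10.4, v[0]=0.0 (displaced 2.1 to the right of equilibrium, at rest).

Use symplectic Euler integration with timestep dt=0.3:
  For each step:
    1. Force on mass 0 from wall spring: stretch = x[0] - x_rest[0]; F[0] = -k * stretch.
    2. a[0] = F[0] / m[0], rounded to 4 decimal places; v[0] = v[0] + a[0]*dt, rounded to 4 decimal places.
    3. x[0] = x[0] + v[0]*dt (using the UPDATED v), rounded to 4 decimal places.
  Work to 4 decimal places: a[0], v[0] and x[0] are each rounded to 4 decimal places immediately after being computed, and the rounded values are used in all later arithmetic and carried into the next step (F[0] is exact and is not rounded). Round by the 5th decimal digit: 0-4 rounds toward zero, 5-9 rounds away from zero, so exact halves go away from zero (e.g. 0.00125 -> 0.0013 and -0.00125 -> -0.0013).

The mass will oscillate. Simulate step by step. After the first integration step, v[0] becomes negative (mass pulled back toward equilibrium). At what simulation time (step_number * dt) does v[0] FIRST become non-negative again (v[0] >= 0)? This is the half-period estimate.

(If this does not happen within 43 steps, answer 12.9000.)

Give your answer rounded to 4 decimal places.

Answer: 1.8000

Derivation:
Step 0: x=[10.4000] v=[0.0000]
Step 1: x=[9.6440] v=[-2.5200]
Step 2: x=[8.4042] v=[-4.1328]
Step 3: x=[7.1269] v=[-4.2578]
Step 4: x=[6.2719] v=[-2.8501]
Step 5: x=[6.1470] v=[-0.4164]
Step 6: x=[6.7972] v=[2.1672]
First v>=0 after going negative at step 6, time=1.8000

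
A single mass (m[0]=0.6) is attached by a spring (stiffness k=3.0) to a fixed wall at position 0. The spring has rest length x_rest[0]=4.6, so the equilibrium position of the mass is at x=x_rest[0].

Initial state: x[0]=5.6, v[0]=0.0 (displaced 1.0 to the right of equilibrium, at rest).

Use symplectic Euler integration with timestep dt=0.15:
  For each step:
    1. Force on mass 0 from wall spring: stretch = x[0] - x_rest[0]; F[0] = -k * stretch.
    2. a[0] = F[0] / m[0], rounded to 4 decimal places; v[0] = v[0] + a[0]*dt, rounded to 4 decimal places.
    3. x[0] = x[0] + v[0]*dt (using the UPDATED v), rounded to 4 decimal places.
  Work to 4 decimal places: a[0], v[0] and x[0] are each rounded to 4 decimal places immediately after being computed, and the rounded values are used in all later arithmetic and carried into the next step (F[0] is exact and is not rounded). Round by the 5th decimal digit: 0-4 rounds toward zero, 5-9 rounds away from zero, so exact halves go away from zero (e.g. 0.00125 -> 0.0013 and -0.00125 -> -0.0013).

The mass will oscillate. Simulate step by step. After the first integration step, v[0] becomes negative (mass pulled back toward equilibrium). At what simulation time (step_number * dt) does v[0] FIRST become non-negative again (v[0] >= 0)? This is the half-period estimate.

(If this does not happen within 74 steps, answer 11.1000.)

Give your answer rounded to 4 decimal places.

Step 0: x=[5.6000] v=[0.0000]
Step 1: x=[5.4875] v=[-0.7500]
Step 2: x=[5.2752] v=[-1.4156]
Step 3: x=[4.9869] v=[-1.9220]
Step 4: x=[4.6551] v=[-2.2122]
Step 5: x=[4.3171] v=[-2.2535]
Step 6: x=[4.0109] v=[-2.0413]
Step 7: x=[3.7710] v=[-1.5995]
Step 8: x=[3.6243] v=[-0.9778]
Step 9: x=[3.5874] v=[-0.2460]
Step 10: x=[3.6644] v=[0.5135]
First v>=0 after going negative at step 10, time=1.5000

Answer: 1.5000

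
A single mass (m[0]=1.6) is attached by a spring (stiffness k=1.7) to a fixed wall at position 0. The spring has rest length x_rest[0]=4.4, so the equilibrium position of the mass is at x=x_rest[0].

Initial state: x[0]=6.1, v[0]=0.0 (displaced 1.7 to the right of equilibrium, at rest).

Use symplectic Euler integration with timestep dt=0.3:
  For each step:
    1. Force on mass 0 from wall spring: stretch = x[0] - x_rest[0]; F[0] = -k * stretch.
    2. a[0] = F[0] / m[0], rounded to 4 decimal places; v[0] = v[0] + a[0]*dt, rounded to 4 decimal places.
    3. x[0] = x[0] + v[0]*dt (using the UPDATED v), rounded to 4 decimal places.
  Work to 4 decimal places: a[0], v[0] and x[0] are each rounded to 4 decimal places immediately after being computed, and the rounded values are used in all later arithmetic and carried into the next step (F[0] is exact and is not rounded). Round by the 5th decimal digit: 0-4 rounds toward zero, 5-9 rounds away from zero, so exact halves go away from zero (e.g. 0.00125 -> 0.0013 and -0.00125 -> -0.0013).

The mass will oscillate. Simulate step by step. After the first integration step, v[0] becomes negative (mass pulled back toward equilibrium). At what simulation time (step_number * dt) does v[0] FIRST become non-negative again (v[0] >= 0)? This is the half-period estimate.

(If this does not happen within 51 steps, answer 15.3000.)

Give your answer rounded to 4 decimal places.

Step 0: x=[6.1000] v=[0.0000]
Step 1: x=[5.9374] v=[-0.5419]
Step 2: x=[5.6278] v=[-1.0320]
Step 3: x=[5.2008] v=[-1.4234]
Step 4: x=[4.6972] v=[-1.6787]
Step 5: x=[4.1652] v=[-1.7734]
Step 6: x=[3.6556] v=[-1.6986]
Step 7: x=[3.2172] v=[-1.4613]
Step 8: x=[2.8919] v=[-1.0843]
Step 9: x=[2.7108] v=[-0.6036]
Step 10: x=[2.6912] v=[-0.0652]
Step 11: x=[2.8351] v=[0.4795]
First v>=0 after going negative at step 11, time=3.3000

Answer: 3.3000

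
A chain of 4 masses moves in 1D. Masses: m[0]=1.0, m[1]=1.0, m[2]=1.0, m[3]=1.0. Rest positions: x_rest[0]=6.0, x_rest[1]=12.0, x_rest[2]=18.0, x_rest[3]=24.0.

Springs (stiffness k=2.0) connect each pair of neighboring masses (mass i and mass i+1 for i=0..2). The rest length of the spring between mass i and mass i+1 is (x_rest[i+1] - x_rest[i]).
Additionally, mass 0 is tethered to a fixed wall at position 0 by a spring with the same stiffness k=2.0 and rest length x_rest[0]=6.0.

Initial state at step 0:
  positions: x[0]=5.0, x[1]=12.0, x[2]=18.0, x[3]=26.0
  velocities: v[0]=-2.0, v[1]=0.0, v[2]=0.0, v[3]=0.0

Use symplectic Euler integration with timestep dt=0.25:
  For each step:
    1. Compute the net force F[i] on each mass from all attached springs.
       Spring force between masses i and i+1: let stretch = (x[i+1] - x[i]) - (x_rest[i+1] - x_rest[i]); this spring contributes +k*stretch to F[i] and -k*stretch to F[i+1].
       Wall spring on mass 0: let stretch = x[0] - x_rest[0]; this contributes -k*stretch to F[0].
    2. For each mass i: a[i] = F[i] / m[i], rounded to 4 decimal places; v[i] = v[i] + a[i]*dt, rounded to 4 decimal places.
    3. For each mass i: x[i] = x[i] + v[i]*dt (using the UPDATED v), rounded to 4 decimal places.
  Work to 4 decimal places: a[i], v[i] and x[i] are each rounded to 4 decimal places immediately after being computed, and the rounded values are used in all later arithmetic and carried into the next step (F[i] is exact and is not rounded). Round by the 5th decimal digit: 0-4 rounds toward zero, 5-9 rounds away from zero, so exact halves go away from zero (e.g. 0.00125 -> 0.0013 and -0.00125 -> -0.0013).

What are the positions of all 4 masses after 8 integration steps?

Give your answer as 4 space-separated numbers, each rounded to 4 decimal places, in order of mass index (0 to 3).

Answer: 6.9649 12.9985 17.2119 23.3594

Derivation:
Step 0: x=[5.0000 12.0000 18.0000 26.0000] v=[-2.0000 0.0000 0.0000 0.0000]
Step 1: x=[4.7500 11.8750 18.2500 25.7500] v=[-1.0000 -0.5000 1.0000 -1.0000]
Step 2: x=[4.7969 11.6563 18.6406 25.3125] v=[0.1875 -0.8750 1.5625 -1.7500]
Step 3: x=[5.1016 11.4532 18.9922 24.7910] v=[1.2188 -0.8126 1.4063 -2.0860]
Step 4: x=[5.5626 11.3985 19.1263 24.2947] v=[1.8438 -0.2189 0.5362 -1.9854]
Step 5: x=[6.0577 11.5803 18.9404 23.9023] v=[1.9805 0.7271 -0.7435 -1.5696]
Step 6: x=[6.4860 11.9918 18.4548 23.6397] v=[1.7130 1.6459 -1.9426 -1.0506]
Step 7: x=[6.7917 12.5229 17.8094 23.4789] v=[1.2229 2.1245 -2.5817 -0.6431]
Step 8: x=[6.9649 12.9985 17.2119 23.3594] v=[0.6927 1.9022 -2.3902 -0.4779]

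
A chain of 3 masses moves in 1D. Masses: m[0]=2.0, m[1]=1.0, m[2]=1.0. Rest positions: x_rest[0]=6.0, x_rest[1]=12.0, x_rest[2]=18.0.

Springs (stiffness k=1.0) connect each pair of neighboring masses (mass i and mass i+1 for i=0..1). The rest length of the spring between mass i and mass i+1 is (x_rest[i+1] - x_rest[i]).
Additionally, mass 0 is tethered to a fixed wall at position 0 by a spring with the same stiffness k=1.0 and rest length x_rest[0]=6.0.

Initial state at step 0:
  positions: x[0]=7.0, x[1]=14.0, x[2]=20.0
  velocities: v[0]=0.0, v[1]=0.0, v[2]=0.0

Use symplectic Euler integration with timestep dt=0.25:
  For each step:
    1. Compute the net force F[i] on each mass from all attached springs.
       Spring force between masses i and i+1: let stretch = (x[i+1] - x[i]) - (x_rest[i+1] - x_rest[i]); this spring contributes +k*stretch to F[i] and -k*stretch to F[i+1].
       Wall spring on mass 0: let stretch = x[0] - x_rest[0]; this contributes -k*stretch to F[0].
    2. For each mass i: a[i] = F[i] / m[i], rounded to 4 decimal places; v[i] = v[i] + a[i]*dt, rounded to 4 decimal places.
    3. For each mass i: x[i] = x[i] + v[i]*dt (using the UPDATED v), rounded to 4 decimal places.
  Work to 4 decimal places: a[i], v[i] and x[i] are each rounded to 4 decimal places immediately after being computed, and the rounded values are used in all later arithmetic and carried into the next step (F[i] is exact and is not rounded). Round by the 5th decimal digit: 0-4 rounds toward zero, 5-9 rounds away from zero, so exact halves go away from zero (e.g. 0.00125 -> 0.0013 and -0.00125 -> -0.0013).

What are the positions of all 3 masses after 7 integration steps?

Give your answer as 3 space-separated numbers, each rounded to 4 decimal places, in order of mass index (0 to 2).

Answer: 6.8208 12.9888 19.6416

Derivation:
Step 0: x=[7.0000 14.0000 20.0000] v=[0.0000 0.0000 0.0000]
Step 1: x=[7.0000 13.9375 20.0000] v=[0.0000 -0.2500 0.0000]
Step 2: x=[6.9981 13.8203 19.9961] v=[-0.0078 -0.4688 -0.0156]
Step 3: x=[6.9907 13.6627 19.9812] v=[-0.0298 -0.6304 -0.0596]
Step 4: x=[6.9733 13.4830 19.9464] v=[-0.0697 -0.7188 -0.1392]
Step 5: x=[6.9414 13.3004 19.8826] v=[-0.1277 -0.7304 -0.2551]
Step 6: x=[6.8913 13.1318 19.7824] v=[-0.2005 -0.6746 -0.4007]
Step 7: x=[6.8208 12.9888 19.6416] v=[-0.2819 -0.5721 -0.5634]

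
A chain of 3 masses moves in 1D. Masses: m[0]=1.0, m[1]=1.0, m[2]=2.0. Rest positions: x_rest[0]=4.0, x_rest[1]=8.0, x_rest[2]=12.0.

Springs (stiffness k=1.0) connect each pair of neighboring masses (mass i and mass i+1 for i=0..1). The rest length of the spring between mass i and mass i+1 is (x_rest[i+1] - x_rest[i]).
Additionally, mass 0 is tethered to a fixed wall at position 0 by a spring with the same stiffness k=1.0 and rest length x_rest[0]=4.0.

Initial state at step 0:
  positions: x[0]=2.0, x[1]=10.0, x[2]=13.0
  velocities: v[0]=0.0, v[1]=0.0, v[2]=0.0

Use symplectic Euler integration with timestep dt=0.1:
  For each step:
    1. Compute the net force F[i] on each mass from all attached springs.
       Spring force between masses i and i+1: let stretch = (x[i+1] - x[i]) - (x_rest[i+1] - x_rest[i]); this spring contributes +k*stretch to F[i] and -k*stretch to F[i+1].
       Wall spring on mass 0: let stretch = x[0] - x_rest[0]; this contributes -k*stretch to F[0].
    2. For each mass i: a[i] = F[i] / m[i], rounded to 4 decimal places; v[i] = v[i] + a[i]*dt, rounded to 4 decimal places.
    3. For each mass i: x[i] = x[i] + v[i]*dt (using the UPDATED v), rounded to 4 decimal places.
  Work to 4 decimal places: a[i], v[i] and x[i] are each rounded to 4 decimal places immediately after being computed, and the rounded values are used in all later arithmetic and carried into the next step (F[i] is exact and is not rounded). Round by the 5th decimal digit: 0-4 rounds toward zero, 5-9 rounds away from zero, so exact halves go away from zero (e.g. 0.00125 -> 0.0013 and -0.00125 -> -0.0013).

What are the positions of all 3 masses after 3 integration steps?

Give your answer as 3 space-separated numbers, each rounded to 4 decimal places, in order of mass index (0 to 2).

Step 0: x=[2.0000 10.0000 13.0000] v=[0.0000 0.0000 0.0000]
Step 1: x=[2.0600 9.9500 13.0050] v=[0.6000 -0.5000 0.0500]
Step 2: x=[2.1783 9.8517 13.0147] v=[1.1830 -0.9835 0.0973]
Step 3: x=[2.3516 9.7083 13.0286] v=[1.7325 -1.4345 0.1392]

Answer: 2.3516 9.7083 13.0286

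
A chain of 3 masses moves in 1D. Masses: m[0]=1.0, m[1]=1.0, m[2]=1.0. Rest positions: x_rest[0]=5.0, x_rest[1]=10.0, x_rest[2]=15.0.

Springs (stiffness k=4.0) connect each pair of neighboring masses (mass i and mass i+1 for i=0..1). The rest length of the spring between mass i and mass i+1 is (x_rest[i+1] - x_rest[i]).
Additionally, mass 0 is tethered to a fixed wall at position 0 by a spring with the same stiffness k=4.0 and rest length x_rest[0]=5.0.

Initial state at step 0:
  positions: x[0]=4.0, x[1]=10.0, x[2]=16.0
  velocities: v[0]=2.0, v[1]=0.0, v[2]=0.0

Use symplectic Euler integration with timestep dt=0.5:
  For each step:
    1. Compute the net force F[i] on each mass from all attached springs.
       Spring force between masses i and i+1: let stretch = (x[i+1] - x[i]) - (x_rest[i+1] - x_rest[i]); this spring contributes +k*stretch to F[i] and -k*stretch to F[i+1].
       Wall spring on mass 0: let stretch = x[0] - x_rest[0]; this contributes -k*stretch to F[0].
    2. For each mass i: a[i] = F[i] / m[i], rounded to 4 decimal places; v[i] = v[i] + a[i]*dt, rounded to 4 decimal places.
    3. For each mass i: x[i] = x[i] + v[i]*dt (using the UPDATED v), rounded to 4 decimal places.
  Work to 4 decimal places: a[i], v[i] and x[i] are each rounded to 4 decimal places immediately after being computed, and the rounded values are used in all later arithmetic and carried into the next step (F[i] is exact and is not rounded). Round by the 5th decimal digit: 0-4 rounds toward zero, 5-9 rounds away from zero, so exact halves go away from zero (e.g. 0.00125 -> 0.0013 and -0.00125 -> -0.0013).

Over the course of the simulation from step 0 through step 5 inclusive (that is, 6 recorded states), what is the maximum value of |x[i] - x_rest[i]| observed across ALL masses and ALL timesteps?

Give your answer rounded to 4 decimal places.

Step 0: x=[4.0000 10.0000 16.0000] v=[2.0000 0.0000 0.0000]
Step 1: x=[7.0000 10.0000 15.0000] v=[6.0000 0.0000 -2.0000]
Step 2: x=[6.0000 12.0000 14.0000] v=[-2.0000 4.0000 -2.0000]
Step 3: x=[5.0000 10.0000 16.0000] v=[-2.0000 -4.0000 4.0000]
Step 4: x=[4.0000 9.0000 17.0000] v=[-2.0000 -2.0000 2.0000]
Step 5: x=[4.0000 11.0000 15.0000] v=[0.0000 4.0000 -4.0000]
Max displacement = 2.0000

Answer: 2.0000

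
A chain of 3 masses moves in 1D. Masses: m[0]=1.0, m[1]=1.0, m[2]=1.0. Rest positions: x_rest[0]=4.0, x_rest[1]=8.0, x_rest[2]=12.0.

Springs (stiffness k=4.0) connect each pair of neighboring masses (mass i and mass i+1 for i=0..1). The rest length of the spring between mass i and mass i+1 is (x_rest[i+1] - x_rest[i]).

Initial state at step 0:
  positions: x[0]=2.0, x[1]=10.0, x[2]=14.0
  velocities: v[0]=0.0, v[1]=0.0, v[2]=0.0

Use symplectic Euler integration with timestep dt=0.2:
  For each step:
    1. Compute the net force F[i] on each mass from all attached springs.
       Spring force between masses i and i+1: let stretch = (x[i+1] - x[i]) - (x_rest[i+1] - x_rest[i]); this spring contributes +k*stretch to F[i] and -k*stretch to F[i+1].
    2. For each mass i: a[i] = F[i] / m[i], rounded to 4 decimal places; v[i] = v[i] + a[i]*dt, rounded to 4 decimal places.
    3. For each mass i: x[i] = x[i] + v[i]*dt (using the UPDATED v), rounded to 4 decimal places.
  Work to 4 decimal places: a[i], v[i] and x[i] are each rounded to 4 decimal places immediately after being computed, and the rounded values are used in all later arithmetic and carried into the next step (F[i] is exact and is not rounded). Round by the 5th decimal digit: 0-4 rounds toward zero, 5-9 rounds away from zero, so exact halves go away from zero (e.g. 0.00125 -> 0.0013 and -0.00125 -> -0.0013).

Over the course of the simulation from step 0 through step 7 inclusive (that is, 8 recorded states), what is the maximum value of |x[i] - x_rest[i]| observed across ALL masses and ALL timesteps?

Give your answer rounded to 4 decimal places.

Answer: 2.5147

Derivation:
Step 0: x=[2.0000 10.0000 14.0000] v=[0.0000 0.0000 0.0000]
Step 1: x=[2.6400 9.3600 14.0000] v=[3.2000 -3.2000 0.0000]
Step 2: x=[3.7152 8.3872 13.8976] v=[5.3760 -4.8640 -0.5120]
Step 3: x=[4.8979 7.5485 13.5535] v=[5.9136 -4.1933 -1.7203]
Step 4: x=[5.8647 7.2465 12.8886] v=[4.8341 -1.5098 -3.3243]
Step 5: x=[6.4126 7.6262 11.9610] v=[2.7395 1.8984 -4.6380]
Step 6: x=[6.5147 8.5053 10.9798] v=[0.5104 4.3954 -4.9058]
Step 7: x=[6.2953 9.4618 10.2427] v=[-1.0971 4.7825 -3.6854]
Max displacement = 2.5147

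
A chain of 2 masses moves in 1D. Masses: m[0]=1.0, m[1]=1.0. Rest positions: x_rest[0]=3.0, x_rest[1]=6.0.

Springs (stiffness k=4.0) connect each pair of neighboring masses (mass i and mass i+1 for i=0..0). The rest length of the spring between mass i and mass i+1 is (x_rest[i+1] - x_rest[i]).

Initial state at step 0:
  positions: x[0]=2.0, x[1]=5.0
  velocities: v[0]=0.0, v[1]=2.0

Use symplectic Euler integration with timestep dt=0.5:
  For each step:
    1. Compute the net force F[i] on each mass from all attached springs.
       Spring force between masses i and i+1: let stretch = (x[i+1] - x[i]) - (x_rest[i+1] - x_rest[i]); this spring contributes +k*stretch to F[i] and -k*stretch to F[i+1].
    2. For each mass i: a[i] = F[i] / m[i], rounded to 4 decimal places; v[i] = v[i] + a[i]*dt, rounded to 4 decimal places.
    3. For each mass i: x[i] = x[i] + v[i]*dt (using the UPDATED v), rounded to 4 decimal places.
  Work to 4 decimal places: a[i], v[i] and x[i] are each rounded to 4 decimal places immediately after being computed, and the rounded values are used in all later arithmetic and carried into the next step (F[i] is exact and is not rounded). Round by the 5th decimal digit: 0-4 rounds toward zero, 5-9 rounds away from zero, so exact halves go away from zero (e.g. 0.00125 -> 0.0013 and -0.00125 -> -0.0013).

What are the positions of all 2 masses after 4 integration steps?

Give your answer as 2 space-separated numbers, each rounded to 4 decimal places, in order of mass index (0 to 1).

Answer: 4.0000 7.0000

Derivation:
Step 0: x=[2.0000 5.0000] v=[0.0000 2.0000]
Step 1: x=[2.0000 6.0000] v=[0.0000 2.0000]
Step 2: x=[3.0000 6.0000] v=[2.0000 0.0000]
Step 3: x=[4.0000 6.0000] v=[2.0000 0.0000]
Step 4: x=[4.0000 7.0000] v=[0.0000 2.0000]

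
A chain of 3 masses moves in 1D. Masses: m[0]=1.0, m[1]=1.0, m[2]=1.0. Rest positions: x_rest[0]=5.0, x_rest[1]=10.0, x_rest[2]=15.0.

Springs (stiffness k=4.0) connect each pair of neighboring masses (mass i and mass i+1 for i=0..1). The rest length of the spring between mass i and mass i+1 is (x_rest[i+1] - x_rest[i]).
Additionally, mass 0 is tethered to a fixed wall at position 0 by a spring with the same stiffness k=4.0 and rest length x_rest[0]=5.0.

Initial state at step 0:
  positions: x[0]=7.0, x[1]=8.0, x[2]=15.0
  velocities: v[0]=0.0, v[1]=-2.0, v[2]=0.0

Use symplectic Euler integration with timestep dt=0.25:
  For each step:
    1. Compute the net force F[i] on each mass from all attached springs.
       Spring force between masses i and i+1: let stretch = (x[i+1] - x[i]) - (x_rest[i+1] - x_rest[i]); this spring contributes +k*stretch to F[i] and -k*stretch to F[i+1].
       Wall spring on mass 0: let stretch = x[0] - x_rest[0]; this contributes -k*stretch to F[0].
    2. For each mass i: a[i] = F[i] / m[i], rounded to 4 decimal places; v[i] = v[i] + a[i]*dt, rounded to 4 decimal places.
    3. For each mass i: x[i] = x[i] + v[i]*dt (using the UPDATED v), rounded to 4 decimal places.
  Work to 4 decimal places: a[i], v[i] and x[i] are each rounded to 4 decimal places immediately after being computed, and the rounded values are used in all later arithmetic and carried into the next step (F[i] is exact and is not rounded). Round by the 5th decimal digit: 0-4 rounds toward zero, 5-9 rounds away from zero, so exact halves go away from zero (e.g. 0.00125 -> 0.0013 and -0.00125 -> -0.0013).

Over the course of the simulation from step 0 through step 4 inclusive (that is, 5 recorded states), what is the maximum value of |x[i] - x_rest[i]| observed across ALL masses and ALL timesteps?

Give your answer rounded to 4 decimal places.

Step 0: x=[7.0000 8.0000 15.0000] v=[0.0000 -2.0000 0.0000]
Step 1: x=[5.5000 9.0000 14.5000] v=[-6.0000 4.0000 -2.0000]
Step 2: x=[3.5000 10.5000 13.8750] v=[-8.0000 6.0000 -2.5000]
Step 3: x=[2.3750 11.0938 13.6563] v=[-4.5000 2.3750 -0.8750]
Step 4: x=[2.8360 10.1485 14.0469] v=[1.8438 -3.7813 1.5625]
Max displacement = 2.6250

Answer: 2.6250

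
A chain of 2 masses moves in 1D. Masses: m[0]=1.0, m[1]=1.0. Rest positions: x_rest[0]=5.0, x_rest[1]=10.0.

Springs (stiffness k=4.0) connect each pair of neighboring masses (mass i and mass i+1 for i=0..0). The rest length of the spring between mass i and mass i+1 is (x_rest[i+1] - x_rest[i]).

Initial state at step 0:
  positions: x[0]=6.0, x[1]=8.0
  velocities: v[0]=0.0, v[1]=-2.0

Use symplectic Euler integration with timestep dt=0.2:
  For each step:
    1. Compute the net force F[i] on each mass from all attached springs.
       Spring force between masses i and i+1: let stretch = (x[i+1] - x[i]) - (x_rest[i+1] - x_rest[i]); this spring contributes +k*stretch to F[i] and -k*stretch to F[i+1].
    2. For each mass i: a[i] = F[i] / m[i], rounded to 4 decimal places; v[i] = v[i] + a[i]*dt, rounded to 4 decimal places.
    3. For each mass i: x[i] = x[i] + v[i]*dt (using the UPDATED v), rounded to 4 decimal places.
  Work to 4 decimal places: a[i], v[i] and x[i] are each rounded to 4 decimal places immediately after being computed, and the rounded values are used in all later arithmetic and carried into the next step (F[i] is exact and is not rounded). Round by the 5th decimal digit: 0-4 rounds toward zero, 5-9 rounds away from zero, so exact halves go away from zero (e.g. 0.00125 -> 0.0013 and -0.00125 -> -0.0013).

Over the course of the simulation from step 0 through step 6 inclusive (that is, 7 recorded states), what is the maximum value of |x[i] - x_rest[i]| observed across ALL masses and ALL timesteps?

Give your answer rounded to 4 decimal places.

Step 0: x=[6.0000 8.0000] v=[0.0000 -2.0000]
Step 1: x=[5.5200 8.0800] v=[-2.4000 0.4000]
Step 2: x=[4.6496 8.5504] v=[-4.3520 2.3520]
Step 3: x=[3.6033 9.1967] v=[-5.2314 3.2314]
Step 4: x=[2.6520 9.7480] v=[-4.7567 2.7567]
Step 5: x=[2.0360 9.9640] v=[-3.0799 1.0799]
Step 6: x=[1.8885 9.7115] v=[-0.7375 -1.2625]
Max displacement = 3.1115

Answer: 3.1115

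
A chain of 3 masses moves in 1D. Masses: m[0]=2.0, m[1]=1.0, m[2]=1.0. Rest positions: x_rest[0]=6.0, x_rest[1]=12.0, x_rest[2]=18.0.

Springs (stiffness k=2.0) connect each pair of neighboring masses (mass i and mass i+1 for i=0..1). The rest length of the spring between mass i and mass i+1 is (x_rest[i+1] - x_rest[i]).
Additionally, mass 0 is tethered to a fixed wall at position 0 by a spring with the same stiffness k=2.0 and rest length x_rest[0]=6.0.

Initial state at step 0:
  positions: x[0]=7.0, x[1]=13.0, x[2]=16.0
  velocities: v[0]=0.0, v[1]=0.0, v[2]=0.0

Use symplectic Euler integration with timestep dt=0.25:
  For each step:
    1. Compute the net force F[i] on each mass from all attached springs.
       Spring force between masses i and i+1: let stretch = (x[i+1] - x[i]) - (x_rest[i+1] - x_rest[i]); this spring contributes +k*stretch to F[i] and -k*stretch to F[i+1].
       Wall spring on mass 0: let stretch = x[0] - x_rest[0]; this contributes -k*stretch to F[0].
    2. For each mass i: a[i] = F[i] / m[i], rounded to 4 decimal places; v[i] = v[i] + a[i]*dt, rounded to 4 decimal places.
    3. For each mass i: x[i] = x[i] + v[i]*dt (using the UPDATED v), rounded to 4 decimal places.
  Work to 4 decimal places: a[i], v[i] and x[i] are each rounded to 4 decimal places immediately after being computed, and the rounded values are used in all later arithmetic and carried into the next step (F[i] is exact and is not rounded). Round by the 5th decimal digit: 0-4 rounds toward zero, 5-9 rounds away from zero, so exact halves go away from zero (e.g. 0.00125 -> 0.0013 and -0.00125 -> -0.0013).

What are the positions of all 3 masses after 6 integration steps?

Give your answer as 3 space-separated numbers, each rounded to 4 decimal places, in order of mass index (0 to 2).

Answer: 5.2822 11.1666 19.3030

Derivation:
Step 0: x=[7.0000 13.0000 16.0000] v=[0.0000 0.0000 0.0000]
Step 1: x=[6.9375 12.6250 16.3750] v=[-0.2500 -1.5000 1.5000]
Step 2: x=[6.7969 12.0078 17.0313] v=[-0.5625 -2.4688 2.6250]
Step 3: x=[6.5572 11.3672 17.8096] v=[-0.9590 -2.5625 3.1133]
Step 4: x=[6.2083 10.9306 18.5326] v=[-1.3958 -1.7463 2.8921]
Step 5: x=[5.7665 10.8540 19.0554] v=[-1.7673 -0.3065 2.0911]
Step 6: x=[5.2822 11.1666 19.3030] v=[-1.9371 1.2505 0.9904]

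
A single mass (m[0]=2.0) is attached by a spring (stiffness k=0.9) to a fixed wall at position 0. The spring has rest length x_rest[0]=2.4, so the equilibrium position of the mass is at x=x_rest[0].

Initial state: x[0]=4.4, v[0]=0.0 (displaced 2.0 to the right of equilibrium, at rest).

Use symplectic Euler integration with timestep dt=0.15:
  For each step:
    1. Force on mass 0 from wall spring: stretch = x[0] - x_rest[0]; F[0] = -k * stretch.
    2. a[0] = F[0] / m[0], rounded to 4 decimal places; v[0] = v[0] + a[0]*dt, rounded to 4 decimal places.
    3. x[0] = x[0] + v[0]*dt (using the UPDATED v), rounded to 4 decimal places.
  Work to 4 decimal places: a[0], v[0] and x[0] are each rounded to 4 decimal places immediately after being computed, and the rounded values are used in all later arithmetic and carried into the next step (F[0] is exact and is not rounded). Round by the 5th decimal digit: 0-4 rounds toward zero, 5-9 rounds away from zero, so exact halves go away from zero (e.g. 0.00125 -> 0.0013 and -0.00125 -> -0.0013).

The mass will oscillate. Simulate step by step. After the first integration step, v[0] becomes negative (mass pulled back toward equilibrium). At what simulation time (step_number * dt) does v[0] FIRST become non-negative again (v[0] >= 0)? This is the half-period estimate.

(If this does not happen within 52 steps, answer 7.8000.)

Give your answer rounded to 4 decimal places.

Answer: 4.8000

Derivation:
Step 0: x=[4.4000] v=[0.0000]
Step 1: x=[4.3798] v=[-0.1350]
Step 2: x=[4.3395] v=[-0.2686]
Step 3: x=[4.2796] v=[-0.3995]
Step 4: x=[4.2006] v=[-0.5264]
Step 5: x=[4.1034] v=[-0.6479]
Step 6: x=[3.9890] v=[-0.7629]
Step 7: x=[3.8585] v=[-0.8702]
Step 8: x=[3.7132] v=[-0.9686]
Step 9: x=[3.5546] v=[-1.0572]
Step 10: x=[3.3843] v=[-1.1351]
Step 11: x=[3.2041] v=[-1.2015]
Step 12: x=[3.0157] v=[-1.2558]
Step 13: x=[2.8211] v=[-1.2974]
Step 14: x=[2.6222] v=[-1.3258]
Step 15: x=[2.4211] v=[-1.3408]
Step 16: x=[2.2198] v=[-1.3422]
Step 17: x=[2.0203] v=[-1.3300]
Step 18: x=[1.8246] v=[-1.3044]
Step 19: x=[1.6348] v=[-1.2656]
Step 20: x=[1.4527] v=[-1.2140]
Step 21: x=[1.2802] v=[-1.1501]
Step 22: x=[1.1190] v=[-1.0745]
Step 23: x=[0.9708] v=[-0.9880]
Step 24: x=[0.8371] v=[-0.8915]
Step 25: x=[0.7192] v=[-0.7860]
Step 26: x=[0.6183] v=[-0.6725]
Step 27: x=[0.5355] v=[-0.5522]
Step 28: x=[0.4715] v=[-0.4264]
Step 29: x=[0.4271] v=[-0.2962]
Step 30: x=[0.4027] v=[-0.1630]
Step 31: x=[0.3985] v=[-0.0282]
Step 32: x=[0.4145] v=[0.1069]
First v>=0 after going negative at step 32, time=4.8000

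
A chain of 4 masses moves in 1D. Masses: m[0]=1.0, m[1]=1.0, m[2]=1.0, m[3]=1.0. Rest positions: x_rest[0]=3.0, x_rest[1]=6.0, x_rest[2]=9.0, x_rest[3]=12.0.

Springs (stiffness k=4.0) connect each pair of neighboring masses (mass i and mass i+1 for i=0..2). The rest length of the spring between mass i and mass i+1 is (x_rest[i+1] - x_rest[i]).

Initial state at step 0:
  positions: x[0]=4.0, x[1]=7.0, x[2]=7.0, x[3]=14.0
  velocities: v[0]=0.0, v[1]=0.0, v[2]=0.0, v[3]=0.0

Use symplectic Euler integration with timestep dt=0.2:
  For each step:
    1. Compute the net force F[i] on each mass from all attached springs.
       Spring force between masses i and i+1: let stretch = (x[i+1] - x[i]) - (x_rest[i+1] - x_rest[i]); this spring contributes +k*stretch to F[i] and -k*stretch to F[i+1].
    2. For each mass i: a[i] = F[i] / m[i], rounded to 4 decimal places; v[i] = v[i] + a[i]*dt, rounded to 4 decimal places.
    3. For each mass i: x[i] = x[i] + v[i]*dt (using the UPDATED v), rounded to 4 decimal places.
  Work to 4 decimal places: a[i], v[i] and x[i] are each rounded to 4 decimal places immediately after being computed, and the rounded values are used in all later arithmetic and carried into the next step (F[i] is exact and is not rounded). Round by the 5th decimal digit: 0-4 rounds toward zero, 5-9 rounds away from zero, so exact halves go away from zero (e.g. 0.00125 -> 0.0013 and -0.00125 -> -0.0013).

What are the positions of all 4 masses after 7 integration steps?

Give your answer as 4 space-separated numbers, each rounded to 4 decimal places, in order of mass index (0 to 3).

Step 0: x=[4.0000 7.0000 7.0000 14.0000] v=[0.0000 0.0000 0.0000 0.0000]
Step 1: x=[4.0000 6.5200 8.1200 13.3600] v=[0.0000 -2.4000 5.6000 -3.2000]
Step 2: x=[3.9232 5.8928 9.8224 12.3616] v=[-0.3840 -3.1360 8.5120 -4.9920]
Step 3: x=[3.6815 5.5792 11.3023 11.4369] v=[-1.2083 -1.5680 7.3997 -4.6234]
Step 4: x=[3.2635 5.8777 11.8881 10.9707] v=[-2.0901 1.4923 2.9289 -2.3311]
Step 5: x=[2.7838 6.7196 11.3654 11.1313] v=[-2.3987 4.2093 -2.6133 0.8028]
Step 6: x=[2.4538 7.6751 10.0620 11.8093] v=[-1.6501 4.7773 -6.5172 3.3901]
Step 7: x=[2.4792 8.1771 8.6562 12.6878] v=[0.1269 2.5098 -7.0289 4.3923]

Answer: 2.4792 8.1771 8.6562 12.6878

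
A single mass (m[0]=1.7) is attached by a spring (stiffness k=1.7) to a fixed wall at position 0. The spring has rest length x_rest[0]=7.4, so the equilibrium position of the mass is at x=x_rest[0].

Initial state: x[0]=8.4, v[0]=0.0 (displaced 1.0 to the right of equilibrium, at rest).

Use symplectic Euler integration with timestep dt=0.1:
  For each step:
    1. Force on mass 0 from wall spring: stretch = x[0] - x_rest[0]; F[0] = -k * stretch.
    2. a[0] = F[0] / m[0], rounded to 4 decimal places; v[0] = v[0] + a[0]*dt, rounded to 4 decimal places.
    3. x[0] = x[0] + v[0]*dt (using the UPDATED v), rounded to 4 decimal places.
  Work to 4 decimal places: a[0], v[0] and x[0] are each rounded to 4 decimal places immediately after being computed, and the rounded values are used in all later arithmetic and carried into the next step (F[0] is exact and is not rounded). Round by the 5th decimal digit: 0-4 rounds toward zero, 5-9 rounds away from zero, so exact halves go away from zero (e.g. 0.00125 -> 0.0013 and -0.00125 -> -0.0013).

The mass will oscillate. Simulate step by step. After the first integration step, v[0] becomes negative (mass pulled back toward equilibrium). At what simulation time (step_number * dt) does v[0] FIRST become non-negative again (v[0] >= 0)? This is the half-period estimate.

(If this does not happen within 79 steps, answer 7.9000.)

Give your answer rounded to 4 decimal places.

Step 0: x=[8.4000] v=[0.0000]
Step 1: x=[8.3900] v=[-0.1000]
Step 2: x=[8.3701] v=[-0.1990]
Step 3: x=[8.3405] v=[-0.2960]
Step 4: x=[8.3015] v=[-0.3901]
Step 5: x=[8.2535] v=[-0.4803]
Step 6: x=[8.1969] v=[-0.5657]
Step 7: x=[8.1324] v=[-0.6454]
Step 8: x=[8.0605] v=[-0.7186]
Step 9: x=[7.9820] v=[-0.7847]
Step 10: x=[7.8977] v=[-0.8429]
Step 11: x=[7.8084] v=[-0.8927]
Step 12: x=[7.7151] v=[-0.9335]
Step 13: x=[7.6186] v=[-0.9650]
Step 14: x=[7.5199] v=[-0.9869]
Step 15: x=[7.4200] v=[-0.9989]
Step 16: x=[7.3199] v=[-1.0009]
Step 17: x=[7.2206] v=[-0.9929]
Step 18: x=[7.1231] v=[-0.9750]
Step 19: x=[7.0284] v=[-0.9473]
Step 20: x=[6.9374] v=[-0.9101]
Step 21: x=[6.8510] v=[-0.8638]
Step 22: x=[6.7701] v=[-0.8089]
Step 23: x=[6.6955] v=[-0.7459]
Step 24: x=[6.6280] v=[-0.6755]
Step 25: x=[6.5682] v=[-0.5983]
Step 26: x=[6.5167] v=[-0.5151]
Step 27: x=[6.4740] v=[-0.4268]
Step 28: x=[6.4406] v=[-0.3342]
Step 29: x=[6.4168] v=[-0.2383]
Step 30: x=[6.4028] v=[-0.1400]
Step 31: x=[6.3988] v=[-0.0403]
Step 32: x=[6.4048] v=[0.0598]
First v>=0 after going negative at step 32, time=3.2000

Answer: 3.2000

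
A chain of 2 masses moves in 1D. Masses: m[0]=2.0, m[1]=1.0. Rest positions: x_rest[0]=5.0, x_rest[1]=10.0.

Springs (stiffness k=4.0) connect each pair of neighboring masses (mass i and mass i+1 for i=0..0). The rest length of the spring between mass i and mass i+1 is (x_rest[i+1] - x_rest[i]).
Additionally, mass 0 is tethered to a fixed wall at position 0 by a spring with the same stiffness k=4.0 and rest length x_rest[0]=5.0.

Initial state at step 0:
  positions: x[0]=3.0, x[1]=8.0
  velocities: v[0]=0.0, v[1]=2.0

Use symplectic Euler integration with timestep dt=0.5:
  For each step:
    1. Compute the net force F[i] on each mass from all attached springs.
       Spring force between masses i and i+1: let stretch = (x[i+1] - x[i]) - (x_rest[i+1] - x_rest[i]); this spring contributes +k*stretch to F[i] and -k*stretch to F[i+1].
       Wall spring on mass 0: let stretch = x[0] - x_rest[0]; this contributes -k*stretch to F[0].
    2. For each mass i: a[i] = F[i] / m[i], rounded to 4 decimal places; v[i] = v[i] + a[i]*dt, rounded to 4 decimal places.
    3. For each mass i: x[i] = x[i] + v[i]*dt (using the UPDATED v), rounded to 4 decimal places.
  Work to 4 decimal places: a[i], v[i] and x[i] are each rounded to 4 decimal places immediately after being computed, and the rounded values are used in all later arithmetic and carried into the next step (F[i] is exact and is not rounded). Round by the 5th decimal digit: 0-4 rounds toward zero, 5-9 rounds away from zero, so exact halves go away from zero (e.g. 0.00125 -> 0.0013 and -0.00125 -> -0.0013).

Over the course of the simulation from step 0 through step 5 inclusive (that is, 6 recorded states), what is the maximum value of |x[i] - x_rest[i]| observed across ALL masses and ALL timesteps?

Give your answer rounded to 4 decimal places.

Step 0: x=[3.0000 8.0000] v=[0.0000 2.0000]
Step 1: x=[4.0000 9.0000] v=[2.0000 2.0000]
Step 2: x=[5.5000 10.0000] v=[3.0000 2.0000]
Step 3: x=[6.5000 11.5000] v=[2.0000 3.0000]
Step 4: x=[6.7500 13.0000] v=[0.5000 3.0000]
Step 5: x=[6.7500 13.2500] v=[0.0000 0.5000]
Max displacement = 3.2500

Answer: 3.2500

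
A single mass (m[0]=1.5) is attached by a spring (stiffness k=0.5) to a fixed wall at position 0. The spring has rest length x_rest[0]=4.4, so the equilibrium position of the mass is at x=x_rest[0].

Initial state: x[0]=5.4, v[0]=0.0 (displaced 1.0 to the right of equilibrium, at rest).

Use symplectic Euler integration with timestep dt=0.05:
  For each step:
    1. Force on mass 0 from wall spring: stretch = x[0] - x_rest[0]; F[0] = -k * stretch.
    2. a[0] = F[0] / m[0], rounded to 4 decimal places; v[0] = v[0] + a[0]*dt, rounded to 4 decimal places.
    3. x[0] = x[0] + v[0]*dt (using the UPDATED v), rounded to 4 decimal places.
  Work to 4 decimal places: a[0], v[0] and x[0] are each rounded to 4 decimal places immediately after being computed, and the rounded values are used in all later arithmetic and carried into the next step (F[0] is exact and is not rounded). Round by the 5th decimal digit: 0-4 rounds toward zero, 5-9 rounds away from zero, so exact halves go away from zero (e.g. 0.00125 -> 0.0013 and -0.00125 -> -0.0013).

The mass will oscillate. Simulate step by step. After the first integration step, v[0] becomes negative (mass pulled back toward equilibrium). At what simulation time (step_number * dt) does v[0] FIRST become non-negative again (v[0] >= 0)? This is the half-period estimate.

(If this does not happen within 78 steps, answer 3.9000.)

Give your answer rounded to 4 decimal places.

Answer: 3.9000

Derivation:
Step 0: x=[5.4000] v=[0.0000]
Step 1: x=[5.3992] v=[-0.0167]
Step 2: x=[5.3975] v=[-0.0334]
Step 3: x=[5.3950] v=[-0.0500]
Step 4: x=[5.3917] v=[-0.0666]
Step 5: x=[5.3875] v=[-0.0831]
Step 6: x=[5.3825] v=[-0.0996]
Step 7: x=[5.3767] v=[-0.1160]
Step 8: x=[5.3701] v=[-0.1323]
Step 9: x=[5.3627] v=[-0.1485]
Step 10: x=[5.3545] v=[-0.1645]
Step 11: x=[5.3455] v=[-0.1804]
Step 12: x=[5.3357] v=[-0.1962]
Step 13: x=[5.3251] v=[-0.2118]
Step 14: x=[5.3137] v=[-0.2272]
Step 15: x=[5.3016] v=[-0.2424]
Step 16: x=[5.2887] v=[-0.2574]
Step 17: x=[5.2751] v=[-0.2722]
Step 18: x=[5.2608] v=[-0.2868]
Step 19: x=[5.2457] v=[-0.3011]
Step 20: x=[5.2299] v=[-0.3152]
Step 21: x=[5.2135] v=[-0.3290]
Step 22: x=[5.1964] v=[-0.3426]
Step 23: x=[5.1786] v=[-0.3559]
Step 24: x=[5.1602] v=[-0.3689]
Step 25: x=[5.1411] v=[-0.3816]
Step 26: x=[5.1214] v=[-0.3940]
Step 27: x=[5.1011] v=[-0.4060]
Step 28: x=[5.0802] v=[-0.4177]
Step 29: x=[5.0588] v=[-0.4290]
Step 30: x=[5.0368] v=[-0.4400]
Step 31: x=[5.0143] v=[-0.4506]
Step 32: x=[4.9913] v=[-0.4608]
Step 33: x=[4.9678] v=[-0.4707]
Step 34: x=[4.9438] v=[-0.4802]
Step 35: x=[4.9193] v=[-0.4893]
Step 36: x=[4.8944] v=[-0.4980]
Step 37: x=[4.8691] v=[-0.5062]
Step 38: x=[4.8434] v=[-0.5140]
Step 39: x=[4.8173] v=[-0.5214]
Step 40: x=[4.7909] v=[-0.5284]
Step 41: x=[4.7642] v=[-0.5349]
Step 42: x=[4.7372] v=[-0.5410]
Step 43: x=[4.7099] v=[-0.5466]
Step 44: x=[4.6823] v=[-0.5518]
Step 45: x=[4.6545] v=[-0.5565]
Step 46: x=[4.6265] v=[-0.5607]
Step 47: x=[4.5983] v=[-0.5645]
Step 48: x=[4.5699] v=[-0.5678]
Step 49: x=[4.5414] v=[-0.5706]
Step 50: x=[4.5128] v=[-0.5730]
Step 51: x=[4.4841] v=[-0.5749]
Step 52: x=[4.4553] v=[-0.5763]
Step 53: x=[4.4264] v=[-0.5772]
Step 54: x=[4.3975] v=[-0.5776]
Step 55: x=[4.3686] v=[-0.5776]
Step 56: x=[4.3397] v=[-0.5771]
Step 57: x=[4.3109] v=[-0.5761]
Step 58: x=[4.2822] v=[-0.5746]
Step 59: x=[4.2536] v=[-0.5726]
Step 60: x=[4.2251] v=[-0.5702]
Step 61: x=[4.1967] v=[-0.5673]
Step 62: x=[4.1685] v=[-0.5639]
Step 63: x=[4.1405] v=[-0.5600]
Step 64: x=[4.1127] v=[-0.5557]
Step 65: x=[4.0852] v=[-0.5509]
Step 66: x=[4.0579] v=[-0.5457]
Step 67: x=[4.0309] v=[-0.5400]
Step 68: x=[4.0042] v=[-0.5339]
Step 69: x=[3.9778] v=[-0.5273]
Step 70: x=[3.9518] v=[-0.5203]
Step 71: x=[3.9262] v=[-0.5128]
Step 72: x=[3.9010] v=[-0.5049]
Step 73: x=[3.8762] v=[-0.4966]
Step 74: x=[3.8518] v=[-0.4879]
Step 75: x=[3.8279] v=[-0.4788]
Step 76: x=[3.8044] v=[-0.4693]
Step 77: x=[3.7814] v=[-0.4594]
Step 78: x=[3.7589] v=[-0.4491]
v[0] did not become non-negative within 78 steps; using fallback time=3.9000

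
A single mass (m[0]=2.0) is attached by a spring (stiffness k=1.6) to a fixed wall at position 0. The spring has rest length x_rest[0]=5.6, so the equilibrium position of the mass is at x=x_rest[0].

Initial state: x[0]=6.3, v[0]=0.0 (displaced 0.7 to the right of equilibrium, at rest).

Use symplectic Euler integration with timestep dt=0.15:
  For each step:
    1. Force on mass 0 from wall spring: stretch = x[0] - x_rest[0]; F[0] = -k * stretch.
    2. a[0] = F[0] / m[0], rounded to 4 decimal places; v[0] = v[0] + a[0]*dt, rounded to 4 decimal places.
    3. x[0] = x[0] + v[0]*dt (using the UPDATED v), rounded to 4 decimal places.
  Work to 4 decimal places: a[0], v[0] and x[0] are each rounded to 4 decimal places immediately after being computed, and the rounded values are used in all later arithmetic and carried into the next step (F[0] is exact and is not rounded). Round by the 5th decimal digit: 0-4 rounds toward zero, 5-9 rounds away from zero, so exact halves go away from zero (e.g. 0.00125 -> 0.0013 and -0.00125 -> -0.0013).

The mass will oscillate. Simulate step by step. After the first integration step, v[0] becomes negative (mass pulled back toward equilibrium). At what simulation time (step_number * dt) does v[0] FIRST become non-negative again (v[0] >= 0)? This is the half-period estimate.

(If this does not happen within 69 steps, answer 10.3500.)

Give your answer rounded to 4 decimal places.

Step 0: x=[6.3000] v=[0.0000]
Step 1: x=[6.2874] v=[-0.0840]
Step 2: x=[6.2624] v=[-0.1665]
Step 3: x=[6.2255] v=[-0.2460]
Step 4: x=[6.1773] v=[-0.3211]
Step 5: x=[6.1187] v=[-0.3904]
Step 6: x=[6.0508] v=[-0.4527]
Step 7: x=[5.9748] v=[-0.5068]
Step 8: x=[5.8920] v=[-0.5518]
Step 9: x=[5.8040] v=[-0.5868]
Step 10: x=[5.7123] v=[-0.6113]
Step 11: x=[5.6186] v=[-0.6248]
Step 12: x=[5.5246] v=[-0.6270]
Step 13: x=[5.4319] v=[-0.6180]
Step 14: x=[5.3422] v=[-0.5978]
Step 15: x=[5.2572] v=[-0.5669]
Step 16: x=[5.1783] v=[-0.5258]
Step 17: x=[5.1070] v=[-0.4752]
Step 18: x=[5.0446] v=[-0.4160]
Step 19: x=[4.9922] v=[-0.3494]
Step 20: x=[4.9507] v=[-0.2765]
Step 21: x=[4.9209] v=[-0.1986]
Step 22: x=[4.9033] v=[-0.1171]
Step 23: x=[4.8983] v=[-0.0335]
Step 24: x=[4.9059] v=[0.0507]
First v>=0 after going negative at step 24, time=3.6000

Answer: 3.6000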